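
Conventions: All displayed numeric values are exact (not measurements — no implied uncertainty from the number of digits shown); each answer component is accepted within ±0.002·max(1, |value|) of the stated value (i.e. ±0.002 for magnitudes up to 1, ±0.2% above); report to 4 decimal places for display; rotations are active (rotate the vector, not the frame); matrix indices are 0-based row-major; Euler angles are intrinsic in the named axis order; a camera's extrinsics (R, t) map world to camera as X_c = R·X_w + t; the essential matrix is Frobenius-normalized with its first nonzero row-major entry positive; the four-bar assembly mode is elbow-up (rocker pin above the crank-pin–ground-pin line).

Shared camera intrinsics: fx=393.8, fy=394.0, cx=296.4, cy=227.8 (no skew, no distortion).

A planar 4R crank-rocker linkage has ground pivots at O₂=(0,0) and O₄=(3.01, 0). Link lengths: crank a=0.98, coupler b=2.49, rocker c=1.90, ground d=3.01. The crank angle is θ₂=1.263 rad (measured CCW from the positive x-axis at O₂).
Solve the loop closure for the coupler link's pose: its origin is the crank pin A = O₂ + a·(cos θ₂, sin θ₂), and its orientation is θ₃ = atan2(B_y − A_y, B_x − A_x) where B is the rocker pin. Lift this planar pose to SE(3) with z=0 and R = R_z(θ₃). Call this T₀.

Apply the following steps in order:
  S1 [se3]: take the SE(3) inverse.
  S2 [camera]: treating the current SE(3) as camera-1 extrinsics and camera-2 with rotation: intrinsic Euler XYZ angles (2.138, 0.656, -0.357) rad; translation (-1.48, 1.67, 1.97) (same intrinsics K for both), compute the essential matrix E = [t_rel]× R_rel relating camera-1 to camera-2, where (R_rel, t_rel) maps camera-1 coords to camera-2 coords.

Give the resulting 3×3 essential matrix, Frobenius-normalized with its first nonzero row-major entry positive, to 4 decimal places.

source (fourbar_fk): coupler pose = R=[0.9287 -0.3708 0.0000; 0.3708 0.9287 0.0000; 0.0000 0.0000 1.0000], t=(0.2969, 0.9339, 0.0000)
after S1 (invert_se3): R=[0.9287 0.3708 0.0000; -0.3708 0.9287 0.0000; 0.0000 0.0000 1.0000], t=(-0.6221, -0.7573, 0.0000)
after S2 (essential): [0.1825 -0.5982 -0.2548; -0.5404 -0.1645 -0.2708; 0.3651 -0.1210 0.0600]

matrix = [0.1825 -0.5982 -0.2548; -0.5404 -0.1645 -0.2708; 0.3651 -0.1210 0.0600]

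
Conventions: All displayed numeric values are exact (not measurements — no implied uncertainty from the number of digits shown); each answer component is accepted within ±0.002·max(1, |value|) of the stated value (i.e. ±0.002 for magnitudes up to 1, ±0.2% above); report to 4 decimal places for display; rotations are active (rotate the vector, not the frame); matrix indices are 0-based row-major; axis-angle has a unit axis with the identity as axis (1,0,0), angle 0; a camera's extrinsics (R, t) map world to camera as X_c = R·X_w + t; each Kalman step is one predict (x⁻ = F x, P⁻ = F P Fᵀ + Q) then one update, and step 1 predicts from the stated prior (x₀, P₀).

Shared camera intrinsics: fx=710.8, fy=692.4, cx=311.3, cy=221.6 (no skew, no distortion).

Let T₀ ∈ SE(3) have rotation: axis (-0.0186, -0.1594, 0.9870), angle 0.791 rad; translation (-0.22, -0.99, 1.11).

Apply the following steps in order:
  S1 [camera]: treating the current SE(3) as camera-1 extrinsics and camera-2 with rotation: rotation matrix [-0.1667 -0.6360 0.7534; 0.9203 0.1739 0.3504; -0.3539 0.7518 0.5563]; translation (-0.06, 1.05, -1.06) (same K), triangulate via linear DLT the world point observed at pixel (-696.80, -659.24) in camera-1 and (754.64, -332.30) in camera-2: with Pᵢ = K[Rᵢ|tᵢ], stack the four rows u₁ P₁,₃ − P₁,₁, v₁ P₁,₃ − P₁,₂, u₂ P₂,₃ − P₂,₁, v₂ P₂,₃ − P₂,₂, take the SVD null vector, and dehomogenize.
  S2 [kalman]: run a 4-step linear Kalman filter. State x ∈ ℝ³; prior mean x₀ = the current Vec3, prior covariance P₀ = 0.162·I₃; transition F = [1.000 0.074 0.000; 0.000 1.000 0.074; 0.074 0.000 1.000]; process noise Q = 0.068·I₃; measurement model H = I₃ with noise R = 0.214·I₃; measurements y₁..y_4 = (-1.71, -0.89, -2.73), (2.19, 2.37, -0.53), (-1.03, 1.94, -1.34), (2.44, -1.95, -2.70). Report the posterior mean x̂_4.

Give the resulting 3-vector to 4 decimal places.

after S1 (triangulate): (-1.8077, 0.6587, 0.5520)
after S2 (kf_track): (0.8283, -0.0962, -1.8034)

result = (0.8283, -0.0962, -1.8034)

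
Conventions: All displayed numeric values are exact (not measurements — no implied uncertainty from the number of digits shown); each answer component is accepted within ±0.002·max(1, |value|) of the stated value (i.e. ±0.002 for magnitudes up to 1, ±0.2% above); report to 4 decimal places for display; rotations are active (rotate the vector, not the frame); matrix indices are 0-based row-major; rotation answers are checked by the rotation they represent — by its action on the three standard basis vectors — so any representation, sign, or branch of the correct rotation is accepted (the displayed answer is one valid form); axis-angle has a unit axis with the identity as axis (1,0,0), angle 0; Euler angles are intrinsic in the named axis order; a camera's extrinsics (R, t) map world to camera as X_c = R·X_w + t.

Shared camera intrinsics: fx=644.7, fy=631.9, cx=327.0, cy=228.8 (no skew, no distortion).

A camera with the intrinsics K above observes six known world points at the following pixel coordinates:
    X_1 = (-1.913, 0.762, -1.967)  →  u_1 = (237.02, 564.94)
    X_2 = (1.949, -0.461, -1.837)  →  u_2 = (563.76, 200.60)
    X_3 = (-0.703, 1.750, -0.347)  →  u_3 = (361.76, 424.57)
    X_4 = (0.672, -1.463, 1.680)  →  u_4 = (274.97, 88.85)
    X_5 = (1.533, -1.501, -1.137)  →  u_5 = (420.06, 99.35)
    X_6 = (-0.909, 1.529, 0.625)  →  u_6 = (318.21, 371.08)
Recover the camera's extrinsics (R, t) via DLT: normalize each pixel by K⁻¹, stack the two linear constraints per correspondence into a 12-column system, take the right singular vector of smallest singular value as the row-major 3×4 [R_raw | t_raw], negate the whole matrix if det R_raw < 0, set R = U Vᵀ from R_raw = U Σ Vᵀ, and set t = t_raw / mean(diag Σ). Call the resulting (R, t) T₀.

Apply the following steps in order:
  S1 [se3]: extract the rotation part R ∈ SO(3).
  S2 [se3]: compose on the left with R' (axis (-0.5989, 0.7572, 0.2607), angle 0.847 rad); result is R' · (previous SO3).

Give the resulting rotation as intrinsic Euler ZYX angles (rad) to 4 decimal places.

source (pnp_recover): camera pose = R=[0.8234 0.5220 -0.2226; -0.5647 0.7150 -0.4122; -0.0560 0.4650 0.8835], t=(-0.0200, 0.4600, 6.7201)
after S1 (rot_of_se3): [0.8234 0.5220 -0.2226; -0.5647 0.7150 -0.4122; -0.0560 0.4650 0.8835]
after S2 (compose_so3): [0.8130 0.3990 0.4240; -0.4774 0.8737 0.0932; -0.3332 -0.2782 0.9009]

rotation (euler_zyx) = (-0.5310, 0.3397, -0.2995)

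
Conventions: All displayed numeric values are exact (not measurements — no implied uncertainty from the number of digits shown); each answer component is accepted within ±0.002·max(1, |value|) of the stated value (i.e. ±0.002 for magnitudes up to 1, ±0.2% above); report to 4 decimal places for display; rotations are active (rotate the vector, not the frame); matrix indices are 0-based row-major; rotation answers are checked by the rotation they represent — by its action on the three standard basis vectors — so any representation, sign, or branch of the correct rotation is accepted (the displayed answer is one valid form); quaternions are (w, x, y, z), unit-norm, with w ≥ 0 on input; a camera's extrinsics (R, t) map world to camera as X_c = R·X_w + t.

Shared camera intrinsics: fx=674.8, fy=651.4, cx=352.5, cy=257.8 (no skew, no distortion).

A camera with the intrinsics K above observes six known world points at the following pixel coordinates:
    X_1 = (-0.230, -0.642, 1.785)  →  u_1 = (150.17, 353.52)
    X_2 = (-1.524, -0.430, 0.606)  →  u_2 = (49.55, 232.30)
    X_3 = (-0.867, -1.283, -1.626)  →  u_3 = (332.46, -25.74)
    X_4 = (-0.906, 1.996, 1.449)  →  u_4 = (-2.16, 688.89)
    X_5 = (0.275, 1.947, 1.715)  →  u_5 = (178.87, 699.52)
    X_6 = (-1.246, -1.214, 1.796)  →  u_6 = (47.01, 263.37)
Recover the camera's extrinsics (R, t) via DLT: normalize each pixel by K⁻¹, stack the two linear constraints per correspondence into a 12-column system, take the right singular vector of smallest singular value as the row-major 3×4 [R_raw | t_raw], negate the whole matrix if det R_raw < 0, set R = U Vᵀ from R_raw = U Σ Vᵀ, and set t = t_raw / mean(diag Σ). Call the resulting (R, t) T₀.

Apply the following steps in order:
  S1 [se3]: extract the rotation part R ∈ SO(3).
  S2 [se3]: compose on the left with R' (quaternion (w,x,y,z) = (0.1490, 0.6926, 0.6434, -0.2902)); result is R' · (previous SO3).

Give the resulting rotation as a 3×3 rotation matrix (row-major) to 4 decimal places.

rotation (matrix) = ((0.2794, 0.8509, 0.4448), (0.2759, 0.3726, -0.8860), (-0.9197, 0.3703, -0.1307))

source (pnp_recover): camera pose = R=[0.7690 0.0831 -0.6338; 0.3915 0.7225 0.5699; 0.5052 -0.6864 0.5230], t=(-0.3800, 0.3901, 4.5499)
after S1 (rot_of_se3): [0.7690 0.0831 -0.6338; 0.3915 0.7225 0.5699; 0.5052 -0.6864 0.5230]
after S2 (compose_so3): [0.2794 0.8509 0.4448; 0.2759 0.3726 -0.8860; -0.9197 0.3703 -0.1307]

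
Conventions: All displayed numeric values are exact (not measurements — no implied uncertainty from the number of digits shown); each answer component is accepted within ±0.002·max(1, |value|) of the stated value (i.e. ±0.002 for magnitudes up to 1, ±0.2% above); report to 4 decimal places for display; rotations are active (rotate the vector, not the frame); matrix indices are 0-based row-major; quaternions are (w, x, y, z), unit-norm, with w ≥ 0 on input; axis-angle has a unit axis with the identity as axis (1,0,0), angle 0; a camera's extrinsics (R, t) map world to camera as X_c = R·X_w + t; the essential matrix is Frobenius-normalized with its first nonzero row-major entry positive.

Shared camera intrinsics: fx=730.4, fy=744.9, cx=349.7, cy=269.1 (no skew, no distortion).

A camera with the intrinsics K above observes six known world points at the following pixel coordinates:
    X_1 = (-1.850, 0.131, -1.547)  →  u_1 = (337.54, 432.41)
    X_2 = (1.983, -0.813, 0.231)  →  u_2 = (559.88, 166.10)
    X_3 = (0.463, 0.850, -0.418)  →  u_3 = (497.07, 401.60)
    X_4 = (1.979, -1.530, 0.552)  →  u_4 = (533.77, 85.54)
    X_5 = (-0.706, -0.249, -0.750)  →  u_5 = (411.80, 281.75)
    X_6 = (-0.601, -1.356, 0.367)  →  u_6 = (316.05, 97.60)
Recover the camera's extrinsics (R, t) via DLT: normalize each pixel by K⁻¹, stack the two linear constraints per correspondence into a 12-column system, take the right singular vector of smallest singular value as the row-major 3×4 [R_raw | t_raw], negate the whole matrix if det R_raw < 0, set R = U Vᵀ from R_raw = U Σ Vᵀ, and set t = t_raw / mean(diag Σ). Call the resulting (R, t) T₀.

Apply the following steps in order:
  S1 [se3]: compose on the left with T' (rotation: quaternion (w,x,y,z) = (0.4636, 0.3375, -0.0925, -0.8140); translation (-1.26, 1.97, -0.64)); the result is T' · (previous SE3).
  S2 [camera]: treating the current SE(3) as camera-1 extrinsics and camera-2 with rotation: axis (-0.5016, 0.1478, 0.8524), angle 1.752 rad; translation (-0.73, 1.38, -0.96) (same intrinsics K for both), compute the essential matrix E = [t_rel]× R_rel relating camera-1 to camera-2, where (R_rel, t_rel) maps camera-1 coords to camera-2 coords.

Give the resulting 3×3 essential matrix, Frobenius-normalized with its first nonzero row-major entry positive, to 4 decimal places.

matrix = [0.3320 0.6200 0.0351; -0.1734 0.0484 -0.3223; 0.2288 -0.1902 0.5285]

source (pnp_recover): camera pose = R=[0.7953 0.0109 -0.6062; -0.1139 0.9847 -0.1318; 0.5955 0.1738 0.7844], t=(0.4800, 0.1399, 5.4099)
after S1 (compose_se3): R=[-0.7293 0.5676 -0.3820; -0.6836 -0.5817 0.4409; 0.0281 0.5826 0.8122], t=(-4.7640, 0.6221, 3.2872)
after S2 (essential): [0.3320 0.6200 0.0351; -0.1734 0.0484 -0.3223; 0.2288 -0.1902 0.5285]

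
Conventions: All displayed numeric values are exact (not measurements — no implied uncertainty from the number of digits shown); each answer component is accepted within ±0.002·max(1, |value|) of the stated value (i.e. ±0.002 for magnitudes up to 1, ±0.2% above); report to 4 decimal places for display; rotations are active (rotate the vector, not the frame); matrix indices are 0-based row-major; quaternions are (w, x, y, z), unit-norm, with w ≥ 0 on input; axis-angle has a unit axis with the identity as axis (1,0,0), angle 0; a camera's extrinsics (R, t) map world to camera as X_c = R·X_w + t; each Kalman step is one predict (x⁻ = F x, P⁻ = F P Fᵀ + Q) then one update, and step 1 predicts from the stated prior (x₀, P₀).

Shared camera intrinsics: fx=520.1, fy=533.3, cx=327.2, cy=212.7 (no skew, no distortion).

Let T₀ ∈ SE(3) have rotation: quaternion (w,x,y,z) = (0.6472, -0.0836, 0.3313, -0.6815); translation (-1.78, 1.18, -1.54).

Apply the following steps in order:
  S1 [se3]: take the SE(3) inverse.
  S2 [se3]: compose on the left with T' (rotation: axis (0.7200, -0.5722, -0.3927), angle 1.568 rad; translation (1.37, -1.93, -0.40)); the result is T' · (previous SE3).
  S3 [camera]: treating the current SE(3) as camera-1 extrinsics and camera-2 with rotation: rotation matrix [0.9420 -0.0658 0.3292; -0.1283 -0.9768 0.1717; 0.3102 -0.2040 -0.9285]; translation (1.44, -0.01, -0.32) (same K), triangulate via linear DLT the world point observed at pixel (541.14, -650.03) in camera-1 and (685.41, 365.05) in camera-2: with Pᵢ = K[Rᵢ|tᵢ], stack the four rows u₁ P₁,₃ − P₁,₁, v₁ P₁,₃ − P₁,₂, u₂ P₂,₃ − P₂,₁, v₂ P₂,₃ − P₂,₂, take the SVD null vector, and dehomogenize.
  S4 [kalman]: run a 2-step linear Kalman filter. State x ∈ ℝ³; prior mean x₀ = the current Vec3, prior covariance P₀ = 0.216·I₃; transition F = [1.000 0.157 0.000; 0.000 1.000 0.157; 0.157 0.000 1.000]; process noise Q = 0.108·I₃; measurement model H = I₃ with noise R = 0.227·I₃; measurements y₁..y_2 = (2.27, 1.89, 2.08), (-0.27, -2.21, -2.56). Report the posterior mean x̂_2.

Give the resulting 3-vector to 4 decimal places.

after S1 (invert_se3): R=[-0.1483 -0.9375 -0.3149; 0.8267 0.0572 -0.5597; 0.5427 -0.3433 0.7665], t=(0.3573, 0.5420, 2.5517)
after S2 (compose_se3): R=[-0.5557 -0.1950 -0.8082; 0.1222 0.9424 -0.3114; 0.8224 -0.2718 -0.4998], t=(-0.6336, -3.3040, 0.6149)
after S3 (triangulate): (0.4100, -0.9360, -1.9502)
after S4 (kf_track): (0.5252, -0.8838, -1.0603)

result = (0.5252, -0.8838, -1.0603)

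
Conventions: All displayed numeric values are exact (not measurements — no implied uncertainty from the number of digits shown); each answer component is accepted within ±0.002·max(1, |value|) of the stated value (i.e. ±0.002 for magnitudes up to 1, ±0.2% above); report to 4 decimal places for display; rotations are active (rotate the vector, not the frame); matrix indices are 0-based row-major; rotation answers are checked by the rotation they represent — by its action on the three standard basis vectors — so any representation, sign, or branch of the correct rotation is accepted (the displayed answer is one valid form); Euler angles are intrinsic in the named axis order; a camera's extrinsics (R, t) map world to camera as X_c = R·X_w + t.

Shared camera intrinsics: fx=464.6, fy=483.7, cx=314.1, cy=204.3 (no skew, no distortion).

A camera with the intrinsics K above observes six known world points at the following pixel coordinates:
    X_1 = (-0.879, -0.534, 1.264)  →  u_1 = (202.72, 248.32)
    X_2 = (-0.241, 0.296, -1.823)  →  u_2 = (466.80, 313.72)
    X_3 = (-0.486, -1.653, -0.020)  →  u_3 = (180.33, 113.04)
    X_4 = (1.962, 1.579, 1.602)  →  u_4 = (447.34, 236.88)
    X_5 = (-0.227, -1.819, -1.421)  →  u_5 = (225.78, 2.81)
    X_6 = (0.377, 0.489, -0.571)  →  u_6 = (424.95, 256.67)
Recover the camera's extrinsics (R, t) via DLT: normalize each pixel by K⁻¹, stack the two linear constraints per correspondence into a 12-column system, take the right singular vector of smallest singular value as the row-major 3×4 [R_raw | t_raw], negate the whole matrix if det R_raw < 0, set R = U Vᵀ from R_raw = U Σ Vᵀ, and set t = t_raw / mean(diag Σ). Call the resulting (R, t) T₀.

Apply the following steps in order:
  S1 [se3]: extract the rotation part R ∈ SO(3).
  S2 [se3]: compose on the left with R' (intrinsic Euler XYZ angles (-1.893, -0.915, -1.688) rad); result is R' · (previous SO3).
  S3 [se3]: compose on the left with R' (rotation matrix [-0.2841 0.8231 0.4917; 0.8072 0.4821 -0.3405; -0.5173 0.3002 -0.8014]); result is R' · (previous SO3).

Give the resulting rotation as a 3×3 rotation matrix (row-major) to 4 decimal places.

source (pnp_recover): camera pose = R=[0.7297 0.5744 -0.3709; -0.6023 0.7968 0.0490; 0.3237 0.1876 0.9274], t=(0.1900, 0.3000, 4.3297)
after S1 (rot_of_se3): [0.7297 0.5744 -0.3709; -0.6023 0.7968 0.0490; 0.3237 0.1876 0.9274]
after S2 (compose_so3): [-0.6733 0.2929 -0.6789; -0.1194 0.8630 0.4908; 0.7297 0.4115 -0.5461]
after S3 (compose_so3): [0.4518 0.8295 0.3283; -0.8495 0.5124 -0.1255; -0.2723 -0.2223 0.9362]

rotation (matrix) = ((0.4518, 0.8295, 0.3283), (-0.8495, 0.5124, -0.1255), (-0.2723, -0.2223, 0.9362))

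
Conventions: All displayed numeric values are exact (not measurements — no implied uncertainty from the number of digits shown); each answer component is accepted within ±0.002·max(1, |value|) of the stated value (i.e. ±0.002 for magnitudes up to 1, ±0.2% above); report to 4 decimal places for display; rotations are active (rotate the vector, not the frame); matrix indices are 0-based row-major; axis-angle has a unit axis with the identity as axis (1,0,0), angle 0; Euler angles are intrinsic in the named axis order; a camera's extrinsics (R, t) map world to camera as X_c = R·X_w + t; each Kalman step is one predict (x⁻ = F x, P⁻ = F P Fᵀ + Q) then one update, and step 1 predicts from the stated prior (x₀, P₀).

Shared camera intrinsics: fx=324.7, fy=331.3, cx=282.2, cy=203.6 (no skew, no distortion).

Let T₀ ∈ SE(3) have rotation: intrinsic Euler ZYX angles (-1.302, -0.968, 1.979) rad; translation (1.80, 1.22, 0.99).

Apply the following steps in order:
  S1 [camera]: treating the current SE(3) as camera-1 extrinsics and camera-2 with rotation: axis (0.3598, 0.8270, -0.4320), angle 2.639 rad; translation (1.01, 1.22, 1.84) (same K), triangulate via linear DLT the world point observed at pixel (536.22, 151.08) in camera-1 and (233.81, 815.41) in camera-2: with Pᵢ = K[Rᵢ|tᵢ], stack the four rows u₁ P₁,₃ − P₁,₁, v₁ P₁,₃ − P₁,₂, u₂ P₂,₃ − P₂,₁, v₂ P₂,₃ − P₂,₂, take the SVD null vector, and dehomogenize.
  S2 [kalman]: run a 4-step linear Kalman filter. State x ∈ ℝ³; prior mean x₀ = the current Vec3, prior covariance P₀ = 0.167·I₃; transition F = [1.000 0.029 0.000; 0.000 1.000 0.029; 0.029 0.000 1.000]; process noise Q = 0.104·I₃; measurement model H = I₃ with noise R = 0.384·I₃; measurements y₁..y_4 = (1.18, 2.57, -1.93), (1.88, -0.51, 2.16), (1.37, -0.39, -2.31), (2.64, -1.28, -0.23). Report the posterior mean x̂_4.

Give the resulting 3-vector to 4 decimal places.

after S1 (triangulate): (1.5058, -0.2910, 0.9166)
after S2 (kf_track): (1.9447, -0.4943, -0.3407)

result = (1.9447, -0.4943, -0.3407)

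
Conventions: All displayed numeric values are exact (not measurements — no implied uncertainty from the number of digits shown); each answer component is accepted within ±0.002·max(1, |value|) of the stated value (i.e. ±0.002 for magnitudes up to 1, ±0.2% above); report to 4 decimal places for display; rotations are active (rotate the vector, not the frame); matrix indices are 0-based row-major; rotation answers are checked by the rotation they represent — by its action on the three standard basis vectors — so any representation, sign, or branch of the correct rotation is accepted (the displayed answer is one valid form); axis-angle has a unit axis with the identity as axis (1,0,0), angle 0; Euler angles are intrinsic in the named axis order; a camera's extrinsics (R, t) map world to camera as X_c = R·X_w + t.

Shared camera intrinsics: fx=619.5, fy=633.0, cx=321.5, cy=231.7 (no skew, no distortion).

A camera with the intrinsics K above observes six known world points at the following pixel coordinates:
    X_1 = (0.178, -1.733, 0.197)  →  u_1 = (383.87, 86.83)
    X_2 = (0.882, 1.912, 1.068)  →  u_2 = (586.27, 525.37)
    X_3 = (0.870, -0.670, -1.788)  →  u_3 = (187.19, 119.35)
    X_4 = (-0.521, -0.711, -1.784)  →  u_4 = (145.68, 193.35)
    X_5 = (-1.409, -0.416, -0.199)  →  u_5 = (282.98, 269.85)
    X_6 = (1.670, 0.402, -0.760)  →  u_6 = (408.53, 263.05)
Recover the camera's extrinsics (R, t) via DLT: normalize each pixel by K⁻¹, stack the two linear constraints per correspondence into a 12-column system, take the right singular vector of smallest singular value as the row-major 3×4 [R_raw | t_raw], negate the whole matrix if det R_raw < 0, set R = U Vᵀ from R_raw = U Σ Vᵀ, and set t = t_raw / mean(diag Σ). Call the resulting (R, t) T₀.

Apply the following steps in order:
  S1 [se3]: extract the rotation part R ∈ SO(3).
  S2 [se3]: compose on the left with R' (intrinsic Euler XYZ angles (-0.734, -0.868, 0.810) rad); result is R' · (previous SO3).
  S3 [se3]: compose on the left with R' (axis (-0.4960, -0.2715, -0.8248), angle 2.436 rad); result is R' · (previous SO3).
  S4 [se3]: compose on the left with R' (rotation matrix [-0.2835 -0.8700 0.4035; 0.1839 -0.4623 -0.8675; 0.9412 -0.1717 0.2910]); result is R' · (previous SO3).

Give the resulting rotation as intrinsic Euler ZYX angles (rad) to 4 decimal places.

source (pnp_recover): camera pose = R=[0.4343 0.0515 0.8993; -0.3070 0.9471 0.0940; -0.8469 -0.3169 0.4271], t=(0.4100, 0.3700, 5.2301)
after S1 (rot_of_se3): [0.4343 0.0515 0.8993; -0.3070 0.9471 0.0940; -0.8469 -0.3169 0.4271]
after S2 (compose_so3): [0.9834 -0.1786 0.0309; -0.0236 0.0429 0.9988; -0.1797 -0.9830 0.0380]
after S3 (compose_so3): [-0.4386 -0.4435 0.7817; -0.4065 -0.6778 -0.6126; 0.8015 -0.5865 0.1170]
after S4 (compose_so3): [0.8014 0.4787 0.3586; -0.5880 0.7405 0.3255; -0.1097 -0.4717 0.8749]

rotation (euler_zyx) = (-0.6330, 0.1100, -0.4944)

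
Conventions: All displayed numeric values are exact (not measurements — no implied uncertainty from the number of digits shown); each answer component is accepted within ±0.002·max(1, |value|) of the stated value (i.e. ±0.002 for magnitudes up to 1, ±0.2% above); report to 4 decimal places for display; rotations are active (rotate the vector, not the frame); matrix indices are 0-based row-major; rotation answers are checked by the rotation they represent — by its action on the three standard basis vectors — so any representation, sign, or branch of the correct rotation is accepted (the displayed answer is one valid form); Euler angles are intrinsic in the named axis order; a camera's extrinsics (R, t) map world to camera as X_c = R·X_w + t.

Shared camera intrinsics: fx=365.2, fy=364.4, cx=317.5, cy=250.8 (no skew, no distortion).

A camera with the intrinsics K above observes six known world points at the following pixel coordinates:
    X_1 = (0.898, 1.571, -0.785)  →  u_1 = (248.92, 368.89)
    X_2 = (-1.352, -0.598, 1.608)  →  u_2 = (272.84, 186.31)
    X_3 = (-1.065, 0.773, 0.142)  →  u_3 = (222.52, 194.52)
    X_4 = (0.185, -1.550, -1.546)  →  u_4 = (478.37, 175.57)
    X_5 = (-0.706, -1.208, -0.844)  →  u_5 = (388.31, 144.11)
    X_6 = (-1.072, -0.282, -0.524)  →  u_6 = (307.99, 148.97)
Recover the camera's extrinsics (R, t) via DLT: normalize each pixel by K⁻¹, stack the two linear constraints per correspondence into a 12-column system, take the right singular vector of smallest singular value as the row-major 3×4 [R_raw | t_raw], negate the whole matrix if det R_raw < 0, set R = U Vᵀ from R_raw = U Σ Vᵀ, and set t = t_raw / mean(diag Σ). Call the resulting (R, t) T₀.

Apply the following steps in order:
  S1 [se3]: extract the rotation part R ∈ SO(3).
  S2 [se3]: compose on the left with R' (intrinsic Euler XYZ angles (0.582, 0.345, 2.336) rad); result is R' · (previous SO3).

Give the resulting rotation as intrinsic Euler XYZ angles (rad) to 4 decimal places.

source (pnp_recover): camera pose = R=[0.4400 -0.8099 -0.3879; 0.8973 0.3795 0.2254; -0.0353 -0.4472 0.8937], t=(-0.0799, -0.0999, 4.9108)
after S1 (rot_of_se3): [0.4400 -0.8099 -0.3879; 0.8973 0.3795 0.2254; -0.0353 -0.4472 0.8937]
after S2 (compose_so3): [-0.9078 0.1191 0.4021; -0.4128 -0.4228 -0.8067; 0.0739 -0.8984 0.4330]

rotation (euler_xyz) = (1.0782, 0.4138, -3.0111)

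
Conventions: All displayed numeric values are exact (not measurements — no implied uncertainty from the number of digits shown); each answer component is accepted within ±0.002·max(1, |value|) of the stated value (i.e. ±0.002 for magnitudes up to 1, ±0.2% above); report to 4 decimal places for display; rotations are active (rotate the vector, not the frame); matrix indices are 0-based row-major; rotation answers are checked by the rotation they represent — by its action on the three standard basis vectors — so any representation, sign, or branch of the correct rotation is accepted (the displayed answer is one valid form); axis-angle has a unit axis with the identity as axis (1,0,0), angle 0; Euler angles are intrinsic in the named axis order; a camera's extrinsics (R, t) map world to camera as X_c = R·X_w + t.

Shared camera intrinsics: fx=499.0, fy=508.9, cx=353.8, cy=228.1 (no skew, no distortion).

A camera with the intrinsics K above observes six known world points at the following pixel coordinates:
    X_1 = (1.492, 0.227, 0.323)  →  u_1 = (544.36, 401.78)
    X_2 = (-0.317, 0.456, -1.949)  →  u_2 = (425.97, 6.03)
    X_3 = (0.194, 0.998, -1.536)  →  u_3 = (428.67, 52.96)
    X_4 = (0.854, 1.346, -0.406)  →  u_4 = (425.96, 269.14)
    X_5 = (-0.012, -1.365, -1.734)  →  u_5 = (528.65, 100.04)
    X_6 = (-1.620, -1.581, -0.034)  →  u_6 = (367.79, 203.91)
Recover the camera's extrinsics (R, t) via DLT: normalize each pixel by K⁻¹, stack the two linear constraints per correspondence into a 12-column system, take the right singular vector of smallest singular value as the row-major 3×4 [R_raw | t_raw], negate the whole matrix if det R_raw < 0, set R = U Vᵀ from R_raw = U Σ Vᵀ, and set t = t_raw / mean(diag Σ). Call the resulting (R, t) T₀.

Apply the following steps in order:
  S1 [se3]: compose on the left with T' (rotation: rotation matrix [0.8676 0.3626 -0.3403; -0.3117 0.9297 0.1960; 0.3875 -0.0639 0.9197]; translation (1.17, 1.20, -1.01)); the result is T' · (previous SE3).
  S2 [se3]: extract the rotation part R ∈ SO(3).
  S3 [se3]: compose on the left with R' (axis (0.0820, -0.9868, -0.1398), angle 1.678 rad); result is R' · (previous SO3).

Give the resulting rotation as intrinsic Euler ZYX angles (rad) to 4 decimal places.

rotation (euler_zyx) = (-0.9802, -1.2935, -0.6138)

source (pnp_recover): camera pose = R=[0.7395 -0.5942 -0.3165; 0.3783 -0.0222 0.9254; -0.5569 -0.8040 0.2084], t=(0.4300, 0.3000, 4.3400)
after S1 (compose_se3): R=[0.9682 -0.2499 -0.0099; 0.0121 0.0070 0.9999; -0.2498 -0.9682 0.0098], t=(0.1749, 2.1954, 3.1288)
after S2 (rot_of_se3): [0.9682 -0.2499 -0.0099; 0.0121 0.0070 0.9999; -0.2498 -0.9682 0.0098]
after S3 (compose_so3): [0.1524 0.9875 0.0406; -0.2274 -0.0050 0.9738; 0.9618 -0.1577 0.2238]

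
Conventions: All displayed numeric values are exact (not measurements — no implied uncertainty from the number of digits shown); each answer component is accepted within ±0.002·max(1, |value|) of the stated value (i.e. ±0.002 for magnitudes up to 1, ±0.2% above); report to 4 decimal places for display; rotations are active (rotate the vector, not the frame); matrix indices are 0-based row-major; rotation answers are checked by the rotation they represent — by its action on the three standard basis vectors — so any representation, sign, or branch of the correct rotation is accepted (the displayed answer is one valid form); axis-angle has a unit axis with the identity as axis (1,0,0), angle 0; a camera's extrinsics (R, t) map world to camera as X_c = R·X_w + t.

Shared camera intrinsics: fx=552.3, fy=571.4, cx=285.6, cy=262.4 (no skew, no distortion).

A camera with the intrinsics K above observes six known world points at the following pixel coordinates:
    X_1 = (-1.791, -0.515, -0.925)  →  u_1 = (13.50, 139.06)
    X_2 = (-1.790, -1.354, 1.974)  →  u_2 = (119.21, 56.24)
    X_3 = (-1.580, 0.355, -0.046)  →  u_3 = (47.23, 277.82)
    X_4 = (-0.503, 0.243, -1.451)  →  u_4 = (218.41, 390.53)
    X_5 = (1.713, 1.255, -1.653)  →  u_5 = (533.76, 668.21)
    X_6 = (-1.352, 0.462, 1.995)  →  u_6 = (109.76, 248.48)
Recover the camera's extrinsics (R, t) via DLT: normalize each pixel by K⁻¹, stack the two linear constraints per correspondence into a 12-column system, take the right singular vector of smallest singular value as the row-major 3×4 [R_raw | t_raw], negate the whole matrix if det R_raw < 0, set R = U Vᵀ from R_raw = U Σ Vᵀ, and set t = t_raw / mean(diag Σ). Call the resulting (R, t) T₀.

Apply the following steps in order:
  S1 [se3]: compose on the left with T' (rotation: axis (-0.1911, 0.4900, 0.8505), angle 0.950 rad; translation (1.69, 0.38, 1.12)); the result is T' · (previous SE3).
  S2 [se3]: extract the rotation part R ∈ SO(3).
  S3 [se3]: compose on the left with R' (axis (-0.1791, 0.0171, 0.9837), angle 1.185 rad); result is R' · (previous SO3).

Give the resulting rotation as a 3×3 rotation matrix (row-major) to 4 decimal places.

source (pnp_recover): camera pose = R=[0.9223 -0.3348 -0.1930; 0.2968 0.9335 -0.2012; 0.2475 0.1283 0.9603], t=(-0.0600, 0.2299, 4.1598)
after S1 (compose_se3): R=[0.4155 -0.8398 0.3493; 0.8860 0.4606 0.0535; -0.2058 0.2873 0.9355], t=(2.8613, 1.8694, 4.8308)
after S2 (rot_of_se3): [0.4155 -0.8398 0.3493; 0.8860 0.4606 0.0535; -0.2058 0.2873 0.9355]
after S3 (compose_so3): [-0.6252 -0.7805 0.0016; 0.6751 -0.5397 0.5029; -0.3916 0.3155 0.8643]

rotation (matrix) = ((-0.6252, -0.7805, 0.0016), (0.6751, -0.5397, 0.5029), (-0.3916, 0.3155, 0.8643))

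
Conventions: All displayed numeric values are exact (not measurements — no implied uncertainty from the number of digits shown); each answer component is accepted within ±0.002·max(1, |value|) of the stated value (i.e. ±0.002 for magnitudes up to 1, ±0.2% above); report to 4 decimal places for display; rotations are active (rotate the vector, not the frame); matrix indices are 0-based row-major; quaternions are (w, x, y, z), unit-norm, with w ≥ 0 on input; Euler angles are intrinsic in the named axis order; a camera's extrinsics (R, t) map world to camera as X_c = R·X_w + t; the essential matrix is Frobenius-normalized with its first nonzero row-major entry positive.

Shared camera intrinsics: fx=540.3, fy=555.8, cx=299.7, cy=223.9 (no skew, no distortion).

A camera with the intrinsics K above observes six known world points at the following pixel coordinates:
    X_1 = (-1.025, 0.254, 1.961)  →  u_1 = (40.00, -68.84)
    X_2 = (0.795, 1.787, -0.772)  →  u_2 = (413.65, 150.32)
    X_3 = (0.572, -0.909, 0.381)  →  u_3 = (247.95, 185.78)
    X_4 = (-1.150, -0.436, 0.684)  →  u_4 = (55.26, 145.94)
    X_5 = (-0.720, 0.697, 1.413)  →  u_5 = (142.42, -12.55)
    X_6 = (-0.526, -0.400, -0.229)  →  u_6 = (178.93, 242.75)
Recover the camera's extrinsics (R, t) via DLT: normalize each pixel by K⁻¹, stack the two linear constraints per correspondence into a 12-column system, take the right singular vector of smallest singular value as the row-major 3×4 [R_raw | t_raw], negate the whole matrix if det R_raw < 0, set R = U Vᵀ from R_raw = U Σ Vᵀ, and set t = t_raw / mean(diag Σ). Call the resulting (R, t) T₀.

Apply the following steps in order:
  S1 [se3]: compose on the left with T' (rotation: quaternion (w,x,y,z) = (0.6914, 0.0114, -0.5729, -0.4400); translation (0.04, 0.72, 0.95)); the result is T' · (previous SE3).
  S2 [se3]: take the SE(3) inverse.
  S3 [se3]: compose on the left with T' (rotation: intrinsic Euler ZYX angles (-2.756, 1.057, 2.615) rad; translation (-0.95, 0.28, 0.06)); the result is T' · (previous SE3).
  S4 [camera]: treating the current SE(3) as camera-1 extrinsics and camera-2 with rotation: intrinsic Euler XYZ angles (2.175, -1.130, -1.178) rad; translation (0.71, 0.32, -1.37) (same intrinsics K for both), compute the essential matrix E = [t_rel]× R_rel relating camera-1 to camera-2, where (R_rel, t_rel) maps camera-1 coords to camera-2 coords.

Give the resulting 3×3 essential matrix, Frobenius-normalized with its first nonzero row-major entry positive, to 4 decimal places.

source (pnp_recover): camera pose = R=[0.8946 0.3216 -0.3101; -0.0947 -0.5419 -0.8351; -0.4366 0.7764 -0.4544], t=(-0.3801, -0.3200, 4.0407)
after S1 (compose_se3): R=[0.2549 -0.9596 -0.1191; -0.8273 -0.1526 -0.5407; 0.5007 0.2363 -0.8327], t=(-3.3756, 2.7337, 1.8735)
after S2 (invert_se3): R=[0.2549 -0.8273 0.5007; -0.9596 -0.1526 0.2363; -0.1191 -0.5407 -0.8327], t=(2.1838, -3.2648, 2.6361)
after S3 (compose_se3): R=[0.5246 0.2133 -0.8242; -0.7470 -0.3491 -0.5658; -0.4084 0.9125 -0.0238], t=(1.7818, -0.2274, -3.7684)
after S4 (essential): [0.2181 -0.6612 -0.1048; 0.0927 -0.0398 0.0079; 0.6550 0.1983 0.1603]

matrix = [0.2181 -0.6612 -0.1048; 0.0927 -0.0398 0.0079; 0.6550 0.1983 0.1603]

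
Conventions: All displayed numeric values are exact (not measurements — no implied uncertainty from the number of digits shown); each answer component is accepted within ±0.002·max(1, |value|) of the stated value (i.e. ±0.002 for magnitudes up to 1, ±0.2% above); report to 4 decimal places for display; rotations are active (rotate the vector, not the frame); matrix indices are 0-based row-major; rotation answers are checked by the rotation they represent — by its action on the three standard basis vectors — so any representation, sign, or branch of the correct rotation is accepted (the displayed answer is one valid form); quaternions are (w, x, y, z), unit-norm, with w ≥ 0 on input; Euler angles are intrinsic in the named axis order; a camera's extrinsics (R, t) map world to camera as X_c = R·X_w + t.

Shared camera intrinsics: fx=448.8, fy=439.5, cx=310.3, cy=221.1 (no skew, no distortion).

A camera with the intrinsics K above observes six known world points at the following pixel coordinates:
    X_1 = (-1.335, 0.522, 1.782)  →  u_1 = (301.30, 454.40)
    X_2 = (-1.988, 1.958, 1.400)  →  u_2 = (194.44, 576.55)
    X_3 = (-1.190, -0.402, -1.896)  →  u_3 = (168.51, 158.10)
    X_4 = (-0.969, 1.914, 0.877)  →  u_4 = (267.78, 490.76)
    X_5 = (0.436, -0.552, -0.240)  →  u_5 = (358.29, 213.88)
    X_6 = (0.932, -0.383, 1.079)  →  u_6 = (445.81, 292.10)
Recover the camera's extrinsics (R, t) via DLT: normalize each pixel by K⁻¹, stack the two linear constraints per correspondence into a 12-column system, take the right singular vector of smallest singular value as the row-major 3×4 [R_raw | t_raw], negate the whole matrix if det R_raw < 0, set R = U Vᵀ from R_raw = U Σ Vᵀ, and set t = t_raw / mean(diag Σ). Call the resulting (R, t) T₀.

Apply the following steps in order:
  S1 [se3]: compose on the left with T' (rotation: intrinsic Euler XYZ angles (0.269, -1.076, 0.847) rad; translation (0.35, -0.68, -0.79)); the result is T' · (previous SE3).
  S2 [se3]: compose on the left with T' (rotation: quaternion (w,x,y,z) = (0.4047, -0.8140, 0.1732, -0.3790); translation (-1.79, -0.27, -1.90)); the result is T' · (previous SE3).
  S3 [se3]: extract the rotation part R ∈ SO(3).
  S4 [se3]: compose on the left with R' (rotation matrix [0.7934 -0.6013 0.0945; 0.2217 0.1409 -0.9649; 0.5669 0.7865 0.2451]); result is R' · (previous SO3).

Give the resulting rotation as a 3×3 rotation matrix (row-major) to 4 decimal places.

rotation (matrix) = ((0.8033, 0.5955, 0.0055), (0.3439, -0.4715, 0.8121), (0.4862, -0.6504, -0.5836))

source (pnp_recover): camera pose = R=[0.8747 -0.0858 0.4769; -0.4395 0.2743 0.8554; -0.2043 -0.9578 0.2022], t=(0.2601, 0.4602, 4.9815)
after S1 (compose_se3): R=[0.6112 0.7183 -0.3323; 0.1646 0.2954 0.9411; 0.7742 -0.6299 0.0623], t=(-4.1160, -0.7866, 1.4768)
after S2 (compose_se3): R=[0.9892 -0.0007 -0.1464; -0.0522 -0.9361 -0.3479; -0.1368 0.3518 -0.9260], t=(-3.3779, 3.4140, -3.8098)
after S3 (rot_of_se3): [0.9892 -0.0007 -0.1464; -0.0522 -0.9361 -0.3479; -0.1368 0.3518 -0.9260]
after S4 (compose_so3): [0.8033 0.5955 0.0055; 0.3439 -0.4715 0.8121; 0.4862 -0.6504 -0.5836]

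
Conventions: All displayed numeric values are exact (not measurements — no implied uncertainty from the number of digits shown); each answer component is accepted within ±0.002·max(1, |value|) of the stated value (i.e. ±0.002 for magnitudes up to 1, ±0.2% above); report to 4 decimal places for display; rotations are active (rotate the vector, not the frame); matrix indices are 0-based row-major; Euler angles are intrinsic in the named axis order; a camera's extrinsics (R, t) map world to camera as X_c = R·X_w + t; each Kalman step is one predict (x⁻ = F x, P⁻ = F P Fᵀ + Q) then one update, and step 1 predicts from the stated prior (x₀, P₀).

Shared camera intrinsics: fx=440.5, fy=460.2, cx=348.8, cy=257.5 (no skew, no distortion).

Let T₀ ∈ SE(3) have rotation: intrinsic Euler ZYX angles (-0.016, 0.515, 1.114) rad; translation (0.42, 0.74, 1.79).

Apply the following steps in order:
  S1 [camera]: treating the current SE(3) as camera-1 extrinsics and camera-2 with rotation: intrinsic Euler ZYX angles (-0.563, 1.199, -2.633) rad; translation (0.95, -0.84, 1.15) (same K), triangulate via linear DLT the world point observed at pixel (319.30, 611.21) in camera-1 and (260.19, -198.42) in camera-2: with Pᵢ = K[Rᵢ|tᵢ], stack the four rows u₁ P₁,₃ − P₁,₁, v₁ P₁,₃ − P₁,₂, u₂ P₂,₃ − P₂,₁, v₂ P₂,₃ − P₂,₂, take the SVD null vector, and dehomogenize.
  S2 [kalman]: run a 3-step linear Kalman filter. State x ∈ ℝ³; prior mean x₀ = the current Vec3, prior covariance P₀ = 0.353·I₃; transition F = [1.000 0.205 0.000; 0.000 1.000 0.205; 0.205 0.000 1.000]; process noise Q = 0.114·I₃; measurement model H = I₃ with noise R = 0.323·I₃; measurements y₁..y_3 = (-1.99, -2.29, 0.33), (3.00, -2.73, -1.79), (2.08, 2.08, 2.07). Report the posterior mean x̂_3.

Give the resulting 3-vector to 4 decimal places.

after S1 (triangulate): (-1.4027, 1.8182, -1.2123)
after S2 (kf_track): (1.3017, 0.1696, 0.5726)

result = (1.3017, 0.1696, 0.5726)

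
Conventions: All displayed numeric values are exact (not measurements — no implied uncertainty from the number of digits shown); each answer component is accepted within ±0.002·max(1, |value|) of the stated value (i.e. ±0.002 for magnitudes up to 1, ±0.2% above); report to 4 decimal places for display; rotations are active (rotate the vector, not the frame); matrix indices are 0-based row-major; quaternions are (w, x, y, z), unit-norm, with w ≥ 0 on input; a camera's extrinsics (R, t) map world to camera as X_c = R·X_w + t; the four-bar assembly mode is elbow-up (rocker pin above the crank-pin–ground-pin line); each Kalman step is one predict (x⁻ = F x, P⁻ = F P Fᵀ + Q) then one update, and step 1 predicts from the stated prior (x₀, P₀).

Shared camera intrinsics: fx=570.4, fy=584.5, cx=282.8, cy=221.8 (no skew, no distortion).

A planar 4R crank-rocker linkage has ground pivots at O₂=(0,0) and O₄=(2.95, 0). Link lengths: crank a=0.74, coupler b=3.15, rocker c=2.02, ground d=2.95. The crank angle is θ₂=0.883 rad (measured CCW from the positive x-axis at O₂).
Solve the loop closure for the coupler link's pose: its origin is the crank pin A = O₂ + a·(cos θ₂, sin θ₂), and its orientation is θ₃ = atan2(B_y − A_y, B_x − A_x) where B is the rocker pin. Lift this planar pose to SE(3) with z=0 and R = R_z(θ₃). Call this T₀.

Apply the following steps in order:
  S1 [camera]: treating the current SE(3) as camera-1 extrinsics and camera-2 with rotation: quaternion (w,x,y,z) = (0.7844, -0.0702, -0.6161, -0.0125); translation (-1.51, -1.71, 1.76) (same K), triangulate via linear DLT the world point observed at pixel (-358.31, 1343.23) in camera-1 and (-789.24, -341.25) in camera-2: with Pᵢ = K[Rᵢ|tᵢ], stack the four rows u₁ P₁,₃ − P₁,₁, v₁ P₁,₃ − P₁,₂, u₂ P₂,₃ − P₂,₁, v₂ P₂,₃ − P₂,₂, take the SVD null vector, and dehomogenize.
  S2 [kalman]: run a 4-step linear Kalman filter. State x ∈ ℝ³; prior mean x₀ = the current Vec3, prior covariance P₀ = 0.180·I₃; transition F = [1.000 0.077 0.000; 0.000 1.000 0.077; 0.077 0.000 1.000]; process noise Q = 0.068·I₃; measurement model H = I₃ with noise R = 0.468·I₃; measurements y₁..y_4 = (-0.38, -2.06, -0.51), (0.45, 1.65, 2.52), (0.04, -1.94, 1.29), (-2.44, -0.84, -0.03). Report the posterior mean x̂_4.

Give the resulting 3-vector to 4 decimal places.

result = (-0.9262, -0.4730, 0.5741)

source (fourbar_fk): coupler pose = R=[0.8925 -0.4511 0.0000; 0.4511 0.8925 0.0000; 0.0000 0.0000 1.0000], t=(0.4698, 0.5718, 0.0000)
after S1 (triangulate): (-0.7371, 0.6677, 0.4353)
after S2 (kf_track): (-0.9262, -0.4730, 0.5741)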